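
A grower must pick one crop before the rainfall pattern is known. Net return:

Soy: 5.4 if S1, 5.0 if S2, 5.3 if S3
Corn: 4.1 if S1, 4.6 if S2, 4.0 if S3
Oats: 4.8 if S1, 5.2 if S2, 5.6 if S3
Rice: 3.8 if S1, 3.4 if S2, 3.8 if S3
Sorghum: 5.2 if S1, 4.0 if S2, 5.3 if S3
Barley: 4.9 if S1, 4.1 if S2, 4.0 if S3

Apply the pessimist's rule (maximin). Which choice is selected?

Soy

Row minima: Soy=5.0, Corn=4.0, Oats=4.8, Rice=3.4, Sorghum=4.0, Barley=4.0
Best worst-case = 5.0 → Soy.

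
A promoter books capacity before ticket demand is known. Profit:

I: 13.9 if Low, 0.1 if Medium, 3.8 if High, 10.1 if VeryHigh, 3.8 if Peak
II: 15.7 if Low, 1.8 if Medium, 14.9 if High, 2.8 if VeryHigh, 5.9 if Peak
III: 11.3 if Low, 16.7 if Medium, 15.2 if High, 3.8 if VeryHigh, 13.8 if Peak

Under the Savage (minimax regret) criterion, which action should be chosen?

Column bests: Low=15.7, Medium=16.7, High=15.2, VeryHigh=10.1, Peak=13.8.
I regrets: 1.8, 16.6, 11.4, 0.0, 10.0 → max 16.6
II regrets: 0.0, 14.9, 0.3, 7.3, 7.9 → max 14.9
III regrets: 4.4, 0.0, 0.0, 6.3, 0.0 → max 6.3
Smallest max regret = 6.3 → III.

III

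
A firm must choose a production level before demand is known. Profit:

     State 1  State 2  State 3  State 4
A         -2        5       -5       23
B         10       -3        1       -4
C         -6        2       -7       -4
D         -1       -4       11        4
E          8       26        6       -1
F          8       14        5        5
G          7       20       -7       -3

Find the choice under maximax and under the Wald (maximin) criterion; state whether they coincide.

Row maxima: A=23, B=10, C=2, D=11, E=26, F=14, G=20
Best best-case = 26 → E.
Row minima: A=-5, B=-4, C=-7, D=-4, E=-1, F=5, G=-7
Best worst-case = 5 → F.

maximax → E; maximin → F (disagree)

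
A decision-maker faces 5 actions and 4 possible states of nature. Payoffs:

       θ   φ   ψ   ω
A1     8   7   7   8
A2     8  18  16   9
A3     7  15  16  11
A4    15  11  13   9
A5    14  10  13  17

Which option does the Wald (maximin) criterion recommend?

A5

Row minima: A1=7, A2=8, A3=7, A4=9, A5=10
Best worst-case = 10 → A5.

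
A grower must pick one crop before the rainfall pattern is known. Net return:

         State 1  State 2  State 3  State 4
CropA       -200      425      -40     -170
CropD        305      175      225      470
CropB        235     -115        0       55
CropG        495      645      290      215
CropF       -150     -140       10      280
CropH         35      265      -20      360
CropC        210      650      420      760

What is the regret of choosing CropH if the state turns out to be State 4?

400

Best payoff under State 4 is 760.
Regret = 760 − 360 = 400.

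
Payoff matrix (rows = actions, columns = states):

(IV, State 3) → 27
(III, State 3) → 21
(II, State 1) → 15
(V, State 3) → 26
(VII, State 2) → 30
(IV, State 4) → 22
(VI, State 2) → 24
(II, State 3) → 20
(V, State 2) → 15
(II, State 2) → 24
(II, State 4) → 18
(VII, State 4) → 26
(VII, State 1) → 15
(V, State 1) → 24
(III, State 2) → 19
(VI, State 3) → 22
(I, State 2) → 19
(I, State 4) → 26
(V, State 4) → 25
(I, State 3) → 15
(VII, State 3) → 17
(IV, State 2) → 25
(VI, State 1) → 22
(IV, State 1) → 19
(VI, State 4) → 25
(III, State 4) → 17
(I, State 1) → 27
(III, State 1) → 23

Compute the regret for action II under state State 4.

8

Best payoff under State 4 is 26.
Regret = 26 − 18 = 8.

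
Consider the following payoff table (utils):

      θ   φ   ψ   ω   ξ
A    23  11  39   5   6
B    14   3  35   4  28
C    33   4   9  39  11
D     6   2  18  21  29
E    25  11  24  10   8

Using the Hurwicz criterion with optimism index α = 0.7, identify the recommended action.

A

A: 0.7·39 + 0.3·5 = 28.8
B: 0.7·35 + 0.3·3 = 25.4
C: 0.7·39 + 0.3·4 = 28.5
D: 0.7·29 + 0.3·2 = 20.9
E: 0.7·25 + 0.3·8 = 19.9
Highest Hurwicz score = 28.8 → A.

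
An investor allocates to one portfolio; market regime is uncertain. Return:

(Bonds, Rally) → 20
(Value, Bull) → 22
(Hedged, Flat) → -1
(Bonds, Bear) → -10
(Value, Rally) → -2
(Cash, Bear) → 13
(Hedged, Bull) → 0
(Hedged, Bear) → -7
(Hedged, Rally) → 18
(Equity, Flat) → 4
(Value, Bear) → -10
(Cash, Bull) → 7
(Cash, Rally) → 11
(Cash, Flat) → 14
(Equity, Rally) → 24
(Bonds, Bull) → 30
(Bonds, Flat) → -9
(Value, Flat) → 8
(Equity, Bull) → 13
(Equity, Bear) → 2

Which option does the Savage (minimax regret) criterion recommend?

Equity

Column bests: Bear=13, Flat=14, Bull=30, Rally=24.
Cash regrets: 0, 0, 23, 13 → max 23
Hedged regrets: 20, 15, 30, 6 → max 30
Equity regrets: 11, 10, 17, 0 → max 17
Value regrets: 23, 6, 8, 26 → max 26
Bonds regrets: 23, 23, 0, 4 → max 23
Smallest max regret = 17 → Equity.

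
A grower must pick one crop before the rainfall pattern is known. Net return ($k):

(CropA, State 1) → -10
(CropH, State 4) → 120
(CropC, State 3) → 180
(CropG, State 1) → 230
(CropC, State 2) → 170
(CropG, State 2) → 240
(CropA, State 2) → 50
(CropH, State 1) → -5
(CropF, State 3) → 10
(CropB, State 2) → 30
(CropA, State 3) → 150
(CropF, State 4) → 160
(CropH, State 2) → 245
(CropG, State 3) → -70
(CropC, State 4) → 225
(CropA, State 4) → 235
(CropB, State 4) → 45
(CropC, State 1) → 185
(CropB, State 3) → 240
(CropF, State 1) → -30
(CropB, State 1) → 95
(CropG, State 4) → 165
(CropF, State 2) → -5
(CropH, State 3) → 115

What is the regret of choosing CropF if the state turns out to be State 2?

250

Best payoff under State 2 is 245.
Regret = 245 − (-5) = 250.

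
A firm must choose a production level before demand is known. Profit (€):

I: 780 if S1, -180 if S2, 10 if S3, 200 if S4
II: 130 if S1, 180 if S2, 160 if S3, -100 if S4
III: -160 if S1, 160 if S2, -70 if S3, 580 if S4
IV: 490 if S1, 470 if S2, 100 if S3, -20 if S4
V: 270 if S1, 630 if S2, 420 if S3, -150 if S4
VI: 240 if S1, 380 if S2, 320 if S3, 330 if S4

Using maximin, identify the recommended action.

Row minima: I=-180, II=-100, III=-160, IV=-20, V=-150, VI=240
Best worst-case = 240 → VI.

VI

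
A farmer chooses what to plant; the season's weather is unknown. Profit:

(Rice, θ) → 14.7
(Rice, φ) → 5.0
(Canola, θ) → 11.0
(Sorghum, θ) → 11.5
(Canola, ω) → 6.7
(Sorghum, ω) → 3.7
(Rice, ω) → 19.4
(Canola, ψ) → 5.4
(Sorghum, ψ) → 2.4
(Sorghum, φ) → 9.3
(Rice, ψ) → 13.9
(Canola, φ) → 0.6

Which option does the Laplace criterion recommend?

Row averages: Canola=5.925, Rice=13.25, Sorghum=6.725
Highest average = 13.25 → Rice.

Rice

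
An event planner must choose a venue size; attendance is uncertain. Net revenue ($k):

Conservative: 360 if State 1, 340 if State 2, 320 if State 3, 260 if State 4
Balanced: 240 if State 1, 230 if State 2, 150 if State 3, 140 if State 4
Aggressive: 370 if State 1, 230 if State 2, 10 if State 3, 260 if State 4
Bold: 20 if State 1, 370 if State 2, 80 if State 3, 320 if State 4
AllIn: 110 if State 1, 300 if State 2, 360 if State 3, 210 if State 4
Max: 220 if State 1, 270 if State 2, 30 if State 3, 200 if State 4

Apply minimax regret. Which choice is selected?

Column bests: State 1=370, State 2=370, State 3=360, State 4=320.
Conservative regrets: 10, 30, 40, 60 → max 60
Balanced regrets: 130, 140, 210, 180 → max 210
Aggressive regrets: 0, 140, 350, 60 → max 350
Bold regrets: 350, 0, 280, 0 → max 350
AllIn regrets: 260, 70, 0, 110 → max 260
Max regrets: 150, 100, 330, 120 → max 330
Smallest max regret = 60 → Conservative.

Conservative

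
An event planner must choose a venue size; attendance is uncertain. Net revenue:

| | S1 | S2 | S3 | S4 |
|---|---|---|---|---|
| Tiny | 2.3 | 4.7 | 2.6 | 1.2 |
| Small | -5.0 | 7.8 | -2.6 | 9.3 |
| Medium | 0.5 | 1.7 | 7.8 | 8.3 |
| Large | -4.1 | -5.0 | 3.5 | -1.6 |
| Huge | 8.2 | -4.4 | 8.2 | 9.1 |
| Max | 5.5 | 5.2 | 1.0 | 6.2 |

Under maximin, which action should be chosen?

Row minima: Tiny=1.2, Small=-5.0, Medium=0.5, Large=-5.0, Huge=-4.4, Max=1.0
Best worst-case = 1.2 → Tiny.

Tiny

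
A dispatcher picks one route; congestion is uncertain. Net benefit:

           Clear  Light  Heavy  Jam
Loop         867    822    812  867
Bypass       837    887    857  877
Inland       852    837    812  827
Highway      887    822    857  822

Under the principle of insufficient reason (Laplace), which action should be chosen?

Row averages: Loop=842, Bypass=864.5, Inland=832, Highway=847
Highest average = 864.5 → Bypass.

Bypass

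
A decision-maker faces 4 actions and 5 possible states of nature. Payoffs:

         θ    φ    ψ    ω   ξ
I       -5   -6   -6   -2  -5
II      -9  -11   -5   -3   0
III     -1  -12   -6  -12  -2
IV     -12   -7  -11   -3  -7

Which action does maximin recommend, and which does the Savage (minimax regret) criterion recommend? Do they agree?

Row minima: I=-6, II=-11, III=-12, IV=-12
Best worst-case = -6 → I.
Column bests: θ=-1, φ=-6, ψ=-5, ω=-2, ξ=0.
I regrets: 4, 0, 1, 0, 5 → max 5
II regrets: 8, 5, 0, 1, 0 → max 8
III regrets: 0, 6, 1, 10, 2 → max 10
IV regrets: 11, 1, 6, 1, 7 → max 11
Smallest max regret = 5 → I.

maximin → I; minimax regret → I (agree)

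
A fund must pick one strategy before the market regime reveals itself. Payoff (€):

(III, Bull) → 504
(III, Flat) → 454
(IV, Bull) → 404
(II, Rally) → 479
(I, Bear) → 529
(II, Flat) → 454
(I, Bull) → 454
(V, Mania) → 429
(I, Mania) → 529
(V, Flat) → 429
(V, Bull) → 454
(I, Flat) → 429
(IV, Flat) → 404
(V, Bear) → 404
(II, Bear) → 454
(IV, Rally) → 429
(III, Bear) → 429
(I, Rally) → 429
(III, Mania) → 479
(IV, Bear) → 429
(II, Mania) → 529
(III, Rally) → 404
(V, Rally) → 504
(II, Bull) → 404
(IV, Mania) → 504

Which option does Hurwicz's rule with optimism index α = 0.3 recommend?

I: 0.3·529 + 0.7·429 = 459
II: 0.3·529 + 0.7·404 = 441.5
III: 0.3·504 + 0.7·404 = 434
IV: 0.3·504 + 0.7·404 = 434
V: 0.3·504 + 0.7·404 = 434
Highest Hurwicz score = 459 → I.

I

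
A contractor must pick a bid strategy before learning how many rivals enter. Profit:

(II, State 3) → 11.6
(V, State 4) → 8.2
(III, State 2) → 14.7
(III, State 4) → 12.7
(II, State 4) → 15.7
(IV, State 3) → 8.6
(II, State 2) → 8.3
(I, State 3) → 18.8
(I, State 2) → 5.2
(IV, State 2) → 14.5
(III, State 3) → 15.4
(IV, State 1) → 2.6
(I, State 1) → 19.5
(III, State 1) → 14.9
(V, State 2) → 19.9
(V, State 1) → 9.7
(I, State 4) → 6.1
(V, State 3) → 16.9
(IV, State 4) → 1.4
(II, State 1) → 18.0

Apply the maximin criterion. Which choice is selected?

Row minima: I=5.2, II=8.3, III=12.7, IV=1.4, V=8.2
Best worst-case = 12.7 → III.

III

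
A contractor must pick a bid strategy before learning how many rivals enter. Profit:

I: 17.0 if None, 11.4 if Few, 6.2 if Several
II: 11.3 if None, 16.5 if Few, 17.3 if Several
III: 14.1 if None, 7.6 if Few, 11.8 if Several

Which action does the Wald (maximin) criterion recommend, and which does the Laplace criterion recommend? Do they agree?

maximin → II; laplace → II (agree)

Row minima: I=6.2, II=11.3, III=7.6
Best worst-case = 11.3 → II.
Row averages: I=173/15, II=451/30, III=67/6
Highest average = 451/30 → II.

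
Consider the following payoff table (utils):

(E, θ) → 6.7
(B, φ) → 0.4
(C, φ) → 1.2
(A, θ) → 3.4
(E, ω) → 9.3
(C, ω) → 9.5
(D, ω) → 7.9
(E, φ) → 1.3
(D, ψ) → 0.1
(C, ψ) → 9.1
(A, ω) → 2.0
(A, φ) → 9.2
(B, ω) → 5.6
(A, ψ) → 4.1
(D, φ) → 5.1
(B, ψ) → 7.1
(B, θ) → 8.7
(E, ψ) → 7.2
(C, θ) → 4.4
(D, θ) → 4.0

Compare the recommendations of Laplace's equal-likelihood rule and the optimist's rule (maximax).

laplace → E; maximax → C (disagree)

Row averages: A=4.675, B=5.45, C=6.05, D=4.275, E=6.125
Highest average = 6.125 → E.
Row maxima: A=9.2, B=8.7, C=9.5, D=7.9, E=9.3
Best best-case = 9.5 → C.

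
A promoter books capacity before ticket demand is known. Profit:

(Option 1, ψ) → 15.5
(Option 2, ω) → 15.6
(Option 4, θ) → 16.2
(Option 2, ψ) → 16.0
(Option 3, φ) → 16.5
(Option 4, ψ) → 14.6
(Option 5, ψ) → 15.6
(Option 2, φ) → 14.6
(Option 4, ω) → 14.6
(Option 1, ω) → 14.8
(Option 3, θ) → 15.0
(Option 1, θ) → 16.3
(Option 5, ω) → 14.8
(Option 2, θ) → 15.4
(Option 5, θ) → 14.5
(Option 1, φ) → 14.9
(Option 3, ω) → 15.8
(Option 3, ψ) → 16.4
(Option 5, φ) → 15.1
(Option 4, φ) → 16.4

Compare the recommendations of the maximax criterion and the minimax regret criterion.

Row maxima: Option 1=16.3, Option 2=16.0, Option 3=16.5, Option 4=16.4, Option 5=15.6
Best best-case = 16.5 → Option 3.
Column bests: θ=16.3, φ=16.5, ψ=16.4, ω=15.8.
Option 1 regrets: 0.0, 1.6, 0.9, 1.0 → max 1.6
Option 2 regrets: 0.9, 1.9, 0.4, 0.2 → max 1.9
Option 3 regrets: 1.3, 0.0, 0.0, 0.0 → max 1.3
Option 4 regrets: 0.1, 0.1, 1.8, 1.2 → max 1.8
Option 5 regrets: 1.8, 1.4, 0.8, 1.0 → max 1.8
Smallest max regret = 1.3 → Option 3.

maximax → Option 3; minimax regret → Option 3 (agree)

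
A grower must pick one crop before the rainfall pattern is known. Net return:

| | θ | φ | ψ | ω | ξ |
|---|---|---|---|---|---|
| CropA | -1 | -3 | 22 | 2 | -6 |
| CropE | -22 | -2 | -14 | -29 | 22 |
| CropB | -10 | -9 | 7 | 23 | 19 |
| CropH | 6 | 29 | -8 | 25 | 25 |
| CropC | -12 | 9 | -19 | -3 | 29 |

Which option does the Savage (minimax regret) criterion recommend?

CropH

Column bests: θ=6, φ=29, ψ=22, ω=25, ξ=29.
CropA regrets: 7, 32, 0, 23, 35 → max 35
CropE regrets: 28, 31, 36, 54, 7 → max 54
CropB regrets: 16, 38, 15, 2, 10 → max 38
CropH regrets: 0, 0, 30, 0, 4 → max 30
CropC regrets: 18, 20, 41, 28, 0 → max 41
Smallest max regret = 30 → CropH.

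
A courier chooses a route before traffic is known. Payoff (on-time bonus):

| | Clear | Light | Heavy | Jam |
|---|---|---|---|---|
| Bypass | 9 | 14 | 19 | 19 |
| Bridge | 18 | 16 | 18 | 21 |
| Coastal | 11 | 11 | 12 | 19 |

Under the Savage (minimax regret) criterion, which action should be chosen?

Column bests: Clear=18, Light=16, Heavy=19, Jam=21.
Bypass regrets: 9, 2, 0, 2 → max 9
Bridge regrets: 0, 0, 1, 0 → max 1
Coastal regrets: 7, 5, 7, 2 → max 7
Smallest max regret = 1 → Bridge.

Bridge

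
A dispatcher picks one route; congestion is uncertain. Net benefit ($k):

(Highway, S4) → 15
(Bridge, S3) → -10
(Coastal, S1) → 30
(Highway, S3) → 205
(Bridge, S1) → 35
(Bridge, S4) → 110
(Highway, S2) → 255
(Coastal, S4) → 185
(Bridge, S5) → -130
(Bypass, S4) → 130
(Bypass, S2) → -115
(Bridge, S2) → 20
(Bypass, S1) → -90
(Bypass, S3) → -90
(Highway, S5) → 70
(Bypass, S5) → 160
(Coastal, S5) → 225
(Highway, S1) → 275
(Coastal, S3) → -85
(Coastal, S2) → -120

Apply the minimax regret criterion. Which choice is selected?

Column bests: S1=275, S2=255, S3=205, S4=185, S5=225.
Bypass regrets: 365, 370, 295, 55, 65 → max 370
Bridge regrets: 240, 235, 215, 75, 355 → max 355
Coastal regrets: 245, 375, 290, 0, 0 → max 375
Highway regrets: 0, 0, 0, 170, 155 → max 170
Smallest max regret = 170 → Highway.

Highway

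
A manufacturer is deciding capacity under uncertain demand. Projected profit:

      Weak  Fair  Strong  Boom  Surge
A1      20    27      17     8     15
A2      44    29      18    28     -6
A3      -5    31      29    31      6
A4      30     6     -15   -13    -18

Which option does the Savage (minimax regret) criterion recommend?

Column bests: Weak=44, Fair=31, Strong=29, Boom=31, Surge=15.
A1 regrets: 24, 4, 12, 23, 0 → max 24
A2 regrets: 0, 2, 11, 3, 21 → max 21
A3 regrets: 49, 0, 0, 0, 9 → max 49
A4 regrets: 14, 25, 44, 44, 33 → max 44
Smallest max regret = 21 → A2.

A2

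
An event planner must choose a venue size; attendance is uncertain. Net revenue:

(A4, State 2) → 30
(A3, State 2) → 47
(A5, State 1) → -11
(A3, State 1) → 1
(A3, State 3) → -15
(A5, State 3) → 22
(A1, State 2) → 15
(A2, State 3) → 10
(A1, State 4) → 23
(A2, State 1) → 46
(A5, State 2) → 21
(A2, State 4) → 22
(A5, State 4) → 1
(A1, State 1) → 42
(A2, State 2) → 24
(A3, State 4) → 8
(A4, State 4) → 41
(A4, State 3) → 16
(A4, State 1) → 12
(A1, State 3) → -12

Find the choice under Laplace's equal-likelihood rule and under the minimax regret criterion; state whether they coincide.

Row averages: A1=17, A2=25.5, A3=10.25, A4=24.75, A5=8.25
Highest average = 25.5 → A2.
Column bests: State 1=46, State 2=47, State 3=22, State 4=41.
A1 regrets: 4, 32, 34, 18 → max 34
A2 regrets: 0, 23, 12, 19 → max 23
A3 regrets: 45, 0, 37, 33 → max 45
A4 regrets: 34, 17, 6, 0 → max 34
A5 regrets: 57, 26, 0, 40 → max 57
Smallest max regret = 23 → A2.

laplace → A2; minimax regret → A2 (agree)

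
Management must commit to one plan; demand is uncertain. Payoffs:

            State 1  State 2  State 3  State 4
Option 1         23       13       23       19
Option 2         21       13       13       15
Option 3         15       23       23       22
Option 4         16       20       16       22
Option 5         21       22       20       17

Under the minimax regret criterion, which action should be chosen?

Column bests: State 1=23, State 2=23, State 3=23, State 4=22.
Option 1 regrets: 0, 10, 0, 3 → max 10
Option 2 regrets: 2, 10, 10, 7 → max 10
Option 3 regrets: 8, 0, 0, 0 → max 8
Option 4 regrets: 7, 3, 7, 0 → max 7
Option 5 regrets: 2, 1, 3, 5 → max 5
Smallest max regret = 5 → Option 5.

Option 5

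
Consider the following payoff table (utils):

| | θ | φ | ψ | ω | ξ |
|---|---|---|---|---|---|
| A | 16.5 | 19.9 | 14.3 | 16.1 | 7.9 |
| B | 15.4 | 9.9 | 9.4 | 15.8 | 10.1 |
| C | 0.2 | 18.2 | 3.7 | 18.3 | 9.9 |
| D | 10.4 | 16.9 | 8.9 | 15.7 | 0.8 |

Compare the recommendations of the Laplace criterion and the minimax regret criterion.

Row averages: A=14.94, B=12.12, C=10.06, D=10.54
Highest average = 14.94 → A.
Column bests: θ=16.5, φ=19.9, ψ=14.3, ω=18.3, ξ=10.1.
A regrets: 0.0, 0.0, 0.0, 2.2, 2.2 → max 2.2
B regrets: 1.1, 10.0, 4.9, 2.5, 0.0 → max 10.0
C regrets: 16.3, 1.7, 10.6, 0.0, 0.2 → max 16.3
D regrets: 6.1, 3.0, 5.4, 2.6, 9.3 → max 9.3
Smallest max regret = 2.2 → A.

laplace → A; minimax regret → A (agree)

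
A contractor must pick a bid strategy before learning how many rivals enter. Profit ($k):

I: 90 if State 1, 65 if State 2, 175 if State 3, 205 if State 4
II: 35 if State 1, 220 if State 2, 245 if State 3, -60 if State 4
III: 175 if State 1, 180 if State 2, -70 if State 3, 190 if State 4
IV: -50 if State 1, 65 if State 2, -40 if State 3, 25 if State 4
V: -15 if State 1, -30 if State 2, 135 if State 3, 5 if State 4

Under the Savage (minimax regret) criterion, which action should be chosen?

Column bests: State 1=175, State 2=220, State 3=245, State 4=205.
I regrets: 85, 155, 70, 0 → max 155
II regrets: 140, 0, 0, 265 → max 265
III regrets: 0, 40, 315, 15 → max 315
IV regrets: 225, 155, 285, 180 → max 285
V regrets: 190, 250, 110, 200 → max 250
Smallest max regret = 155 → I.

I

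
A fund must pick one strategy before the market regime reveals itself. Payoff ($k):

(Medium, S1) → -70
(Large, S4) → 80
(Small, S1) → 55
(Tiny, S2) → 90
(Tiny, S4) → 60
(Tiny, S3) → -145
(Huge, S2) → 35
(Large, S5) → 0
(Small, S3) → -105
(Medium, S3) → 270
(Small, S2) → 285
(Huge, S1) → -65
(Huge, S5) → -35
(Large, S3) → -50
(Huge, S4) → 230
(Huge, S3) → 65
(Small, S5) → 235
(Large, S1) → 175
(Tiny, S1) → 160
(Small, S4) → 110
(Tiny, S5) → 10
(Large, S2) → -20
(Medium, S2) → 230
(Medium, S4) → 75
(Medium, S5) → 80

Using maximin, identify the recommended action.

Row minima: Tiny=-145, Small=-105, Medium=-70, Large=-50, Huge=-65
Best worst-case = -50 → Large.

Large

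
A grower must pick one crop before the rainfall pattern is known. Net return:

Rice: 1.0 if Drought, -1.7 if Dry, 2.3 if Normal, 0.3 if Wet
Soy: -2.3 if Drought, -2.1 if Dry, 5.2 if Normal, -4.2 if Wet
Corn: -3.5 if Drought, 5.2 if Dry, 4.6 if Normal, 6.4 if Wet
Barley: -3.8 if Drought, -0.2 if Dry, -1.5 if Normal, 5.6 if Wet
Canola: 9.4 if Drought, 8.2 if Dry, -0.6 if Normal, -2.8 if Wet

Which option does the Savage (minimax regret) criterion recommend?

Canola

Column bests: Drought=9.4, Dry=8.2, Normal=5.2, Wet=6.4.
Rice regrets: 8.4, 9.9, 2.9, 6.1 → max 9.9
Soy regrets: 11.7, 10.3, 0.0, 10.6 → max 11.7
Corn regrets: 12.9, 3.0, 0.6, 0.0 → max 12.9
Barley regrets: 13.2, 8.4, 6.7, 0.8 → max 13.2
Canola regrets: 0.0, 0.0, 5.8, 9.2 → max 9.2
Smallest max regret = 9.2 → Canola.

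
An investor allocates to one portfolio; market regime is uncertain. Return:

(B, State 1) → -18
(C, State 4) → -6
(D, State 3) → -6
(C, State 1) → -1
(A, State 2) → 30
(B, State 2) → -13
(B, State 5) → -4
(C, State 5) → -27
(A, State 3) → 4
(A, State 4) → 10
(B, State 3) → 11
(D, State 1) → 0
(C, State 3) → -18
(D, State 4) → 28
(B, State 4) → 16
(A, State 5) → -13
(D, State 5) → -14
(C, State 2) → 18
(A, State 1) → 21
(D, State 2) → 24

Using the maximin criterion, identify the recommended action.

Row minima: A=-13, B=-18, C=-27, D=-14
Best worst-case = -13 → A.

A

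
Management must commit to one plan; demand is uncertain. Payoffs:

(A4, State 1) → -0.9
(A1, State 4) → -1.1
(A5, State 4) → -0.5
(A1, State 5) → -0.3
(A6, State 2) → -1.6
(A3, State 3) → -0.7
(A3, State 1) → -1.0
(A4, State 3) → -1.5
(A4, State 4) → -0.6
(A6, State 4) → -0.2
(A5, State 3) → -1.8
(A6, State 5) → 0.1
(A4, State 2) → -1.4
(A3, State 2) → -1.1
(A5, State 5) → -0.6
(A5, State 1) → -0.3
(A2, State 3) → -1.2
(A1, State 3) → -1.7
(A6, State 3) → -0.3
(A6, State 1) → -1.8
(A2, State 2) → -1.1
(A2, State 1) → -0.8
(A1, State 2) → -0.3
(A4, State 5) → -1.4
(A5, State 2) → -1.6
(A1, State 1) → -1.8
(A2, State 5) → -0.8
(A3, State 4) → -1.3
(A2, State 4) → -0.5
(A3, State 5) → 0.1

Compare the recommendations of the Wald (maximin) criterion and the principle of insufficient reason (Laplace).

maximin → A2; laplace → A6 (disagree)

Row minima: A1=-1.8, A2=-1.2, A3=-1.3, A4=-1.5, A5=-1.8, A6=-1.8
Best worst-case = -1.2 → A2.
Row averages: A1=-1.04, A2=-0.88, A3=-0.8, A4=-1.16, A5=-0.96, A6=-0.76
Highest average = -0.76 → A6.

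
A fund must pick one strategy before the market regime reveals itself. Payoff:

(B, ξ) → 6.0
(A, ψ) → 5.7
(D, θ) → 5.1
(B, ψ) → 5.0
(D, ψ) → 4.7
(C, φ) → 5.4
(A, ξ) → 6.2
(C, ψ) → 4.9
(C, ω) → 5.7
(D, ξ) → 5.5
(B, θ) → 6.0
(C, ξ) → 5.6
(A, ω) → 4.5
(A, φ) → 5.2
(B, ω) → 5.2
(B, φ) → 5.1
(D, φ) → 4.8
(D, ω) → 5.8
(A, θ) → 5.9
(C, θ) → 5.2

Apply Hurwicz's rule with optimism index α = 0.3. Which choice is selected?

B

A: 0.3·6.2 + 0.7·4.5 = 5.01
B: 0.3·6.0 + 0.7·5.0 = 5.3
C: 0.3·5.7 + 0.7·4.9 = 5.14
D: 0.3·5.8 + 0.7·4.7 = 5.03
Highest Hurwicz score = 5.3 → B.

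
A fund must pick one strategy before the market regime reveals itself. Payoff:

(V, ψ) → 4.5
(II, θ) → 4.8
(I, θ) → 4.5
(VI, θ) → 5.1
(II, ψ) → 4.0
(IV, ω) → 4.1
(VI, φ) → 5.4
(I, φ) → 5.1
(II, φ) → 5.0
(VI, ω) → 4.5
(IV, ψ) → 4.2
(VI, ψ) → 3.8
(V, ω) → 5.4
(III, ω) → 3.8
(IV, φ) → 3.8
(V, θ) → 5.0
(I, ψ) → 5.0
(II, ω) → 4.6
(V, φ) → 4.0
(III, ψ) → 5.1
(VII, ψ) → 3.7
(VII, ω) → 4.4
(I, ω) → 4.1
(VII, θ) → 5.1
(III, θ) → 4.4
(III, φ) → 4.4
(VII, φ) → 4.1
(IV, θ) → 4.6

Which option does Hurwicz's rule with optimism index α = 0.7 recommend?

I: 0.7·5.1 + 0.3·4.1 = 4.8
II: 0.7·5.0 + 0.3·4.0 = 4.7
III: 0.7·5.1 + 0.3·3.8 = 4.71
IV: 0.7·4.6 + 0.3·3.8 = 4.36
V: 0.7·5.4 + 0.3·4.0 = 4.98
VI: 0.7·5.4 + 0.3·3.8 = 4.92
VII: 0.7·5.1 + 0.3·3.7 = 4.68
Highest Hurwicz score = 4.98 → V.

V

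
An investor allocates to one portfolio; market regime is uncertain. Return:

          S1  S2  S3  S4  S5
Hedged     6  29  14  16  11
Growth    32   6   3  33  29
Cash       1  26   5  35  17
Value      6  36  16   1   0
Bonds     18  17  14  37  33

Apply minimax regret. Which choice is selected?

Bonds

Column bests: S1=32, S2=36, S3=16, S4=37, S5=33.
Hedged regrets: 26, 7, 2, 21, 22 → max 26
Growth regrets: 0, 30, 13, 4, 4 → max 30
Cash regrets: 31, 10, 11, 2, 16 → max 31
Value regrets: 26, 0, 0, 36, 33 → max 36
Bonds regrets: 14, 19, 2, 0, 0 → max 19
Smallest max regret = 19 → Bonds.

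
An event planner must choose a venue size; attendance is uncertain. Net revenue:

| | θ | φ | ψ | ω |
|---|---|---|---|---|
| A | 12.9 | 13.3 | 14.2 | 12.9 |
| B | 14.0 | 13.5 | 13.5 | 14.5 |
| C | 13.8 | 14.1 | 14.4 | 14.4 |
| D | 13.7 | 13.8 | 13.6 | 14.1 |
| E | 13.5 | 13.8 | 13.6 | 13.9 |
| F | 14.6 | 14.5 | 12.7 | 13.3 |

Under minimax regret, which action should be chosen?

Column bests: θ=14.6, φ=14.5, ψ=14.4, ω=14.5.
A regrets: 1.7, 1.2, 0.2, 1.6 → max 1.7
B regrets: 0.6, 1.0, 0.9, 0.0 → max 1.0
C regrets: 0.8, 0.4, 0.0, 0.1 → max 0.8
D regrets: 0.9, 0.7, 0.8, 0.4 → max 0.9
E regrets: 1.1, 0.7, 0.8, 0.6 → max 1.1
F regrets: 0.0, 0.0, 1.7, 1.2 → max 1.7
Smallest max regret = 0.8 → C.

C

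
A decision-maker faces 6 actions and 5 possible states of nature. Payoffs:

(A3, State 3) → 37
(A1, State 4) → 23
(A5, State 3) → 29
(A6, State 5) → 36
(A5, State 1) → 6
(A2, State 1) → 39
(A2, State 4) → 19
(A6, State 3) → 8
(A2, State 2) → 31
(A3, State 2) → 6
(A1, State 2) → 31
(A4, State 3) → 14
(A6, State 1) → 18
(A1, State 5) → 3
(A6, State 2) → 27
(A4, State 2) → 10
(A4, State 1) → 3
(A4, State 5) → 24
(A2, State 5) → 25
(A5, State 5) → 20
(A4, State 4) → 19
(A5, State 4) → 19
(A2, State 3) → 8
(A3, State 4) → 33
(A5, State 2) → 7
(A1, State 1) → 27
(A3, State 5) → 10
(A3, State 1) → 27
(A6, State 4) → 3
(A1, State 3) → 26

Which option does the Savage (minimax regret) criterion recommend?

A3

Column bests: State 1=39, State 2=31, State 3=37, State 4=33, State 5=36.
A1 regrets: 12, 0, 11, 10, 33 → max 33
A2 regrets: 0, 0, 29, 14, 11 → max 29
A3 regrets: 12, 25, 0, 0, 26 → max 26
A4 regrets: 36, 21, 23, 14, 12 → max 36
A5 regrets: 33, 24, 8, 14, 16 → max 33
A6 regrets: 21, 4, 29, 30, 0 → max 30
Smallest max regret = 26 → A3.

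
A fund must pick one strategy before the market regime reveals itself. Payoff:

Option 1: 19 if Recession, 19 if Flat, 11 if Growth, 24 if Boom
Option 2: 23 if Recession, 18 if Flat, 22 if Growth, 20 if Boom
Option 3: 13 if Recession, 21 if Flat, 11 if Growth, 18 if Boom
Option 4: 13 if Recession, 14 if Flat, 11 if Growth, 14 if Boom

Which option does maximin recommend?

Option 2

Row minima: Option 1=11, Option 2=18, Option 3=11, Option 4=11
Best worst-case = 18 → Option 2.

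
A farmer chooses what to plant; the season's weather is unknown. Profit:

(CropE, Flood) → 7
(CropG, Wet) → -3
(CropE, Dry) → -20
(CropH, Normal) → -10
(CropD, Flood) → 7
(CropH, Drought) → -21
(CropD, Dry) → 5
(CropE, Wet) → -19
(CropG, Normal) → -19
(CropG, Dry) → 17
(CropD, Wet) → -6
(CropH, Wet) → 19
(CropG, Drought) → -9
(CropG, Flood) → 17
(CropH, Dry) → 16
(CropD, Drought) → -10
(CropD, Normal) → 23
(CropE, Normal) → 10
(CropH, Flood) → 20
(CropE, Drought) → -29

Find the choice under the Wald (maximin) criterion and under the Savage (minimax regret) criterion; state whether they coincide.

Row minima: CropD=-10, CropE=-29, CropG=-19, CropH=-21
Best worst-case = -10 → CropD.
Column bests: Drought=-9, Dry=17, Normal=23, Wet=19, Flood=20.
CropD regrets: 1, 12, 0, 25, 13 → max 25
CropE regrets: 20, 37, 13, 38, 13 → max 38
CropG regrets: 0, 0, 42, 22, 3 → max 42
CropH regrets: 12, 1, 33, 0, 0 → max 33
Smallest max regret = 25 → CropD.

maximin → CropD; minimax regret → CropD (agree)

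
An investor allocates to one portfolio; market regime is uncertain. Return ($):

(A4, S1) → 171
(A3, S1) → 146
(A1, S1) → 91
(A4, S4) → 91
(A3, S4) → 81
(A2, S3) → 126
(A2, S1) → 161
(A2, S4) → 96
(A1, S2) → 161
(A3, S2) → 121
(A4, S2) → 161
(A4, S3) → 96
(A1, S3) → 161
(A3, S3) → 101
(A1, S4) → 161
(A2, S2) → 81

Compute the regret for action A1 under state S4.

Best payoff under S4 is 161.
Regret = 161 − 161 = 0.

0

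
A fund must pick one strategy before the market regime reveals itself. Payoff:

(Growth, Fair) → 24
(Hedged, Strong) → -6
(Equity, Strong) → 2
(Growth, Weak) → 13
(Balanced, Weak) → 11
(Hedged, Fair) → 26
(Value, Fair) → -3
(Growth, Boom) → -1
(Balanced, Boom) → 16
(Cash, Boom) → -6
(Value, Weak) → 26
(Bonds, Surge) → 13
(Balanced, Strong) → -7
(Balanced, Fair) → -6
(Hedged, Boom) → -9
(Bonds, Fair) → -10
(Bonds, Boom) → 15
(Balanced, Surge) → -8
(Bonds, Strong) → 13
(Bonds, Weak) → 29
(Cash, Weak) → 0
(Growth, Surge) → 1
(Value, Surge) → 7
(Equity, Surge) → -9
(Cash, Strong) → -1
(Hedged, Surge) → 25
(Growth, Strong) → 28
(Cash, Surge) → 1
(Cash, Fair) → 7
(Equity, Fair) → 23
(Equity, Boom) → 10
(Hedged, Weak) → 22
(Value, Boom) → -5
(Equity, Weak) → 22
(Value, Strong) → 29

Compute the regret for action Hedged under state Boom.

Best payoff under Boom is 16.
Regret = 16 − (-9) = 25.

25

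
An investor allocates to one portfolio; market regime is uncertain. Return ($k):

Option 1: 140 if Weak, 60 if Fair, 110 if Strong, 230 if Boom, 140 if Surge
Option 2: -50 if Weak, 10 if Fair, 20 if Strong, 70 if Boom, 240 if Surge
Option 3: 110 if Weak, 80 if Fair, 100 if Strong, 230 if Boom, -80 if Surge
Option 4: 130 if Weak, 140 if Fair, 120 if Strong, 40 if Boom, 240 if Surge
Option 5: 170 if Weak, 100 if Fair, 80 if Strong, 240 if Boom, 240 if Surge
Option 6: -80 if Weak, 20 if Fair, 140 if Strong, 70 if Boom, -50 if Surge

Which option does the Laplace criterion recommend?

Option 5

Row averages: Option 1=136, Option 2=58, Option 3=88, Option 4=134, Option 5=166, Option 6=20
Highest average = 166 → Option 5.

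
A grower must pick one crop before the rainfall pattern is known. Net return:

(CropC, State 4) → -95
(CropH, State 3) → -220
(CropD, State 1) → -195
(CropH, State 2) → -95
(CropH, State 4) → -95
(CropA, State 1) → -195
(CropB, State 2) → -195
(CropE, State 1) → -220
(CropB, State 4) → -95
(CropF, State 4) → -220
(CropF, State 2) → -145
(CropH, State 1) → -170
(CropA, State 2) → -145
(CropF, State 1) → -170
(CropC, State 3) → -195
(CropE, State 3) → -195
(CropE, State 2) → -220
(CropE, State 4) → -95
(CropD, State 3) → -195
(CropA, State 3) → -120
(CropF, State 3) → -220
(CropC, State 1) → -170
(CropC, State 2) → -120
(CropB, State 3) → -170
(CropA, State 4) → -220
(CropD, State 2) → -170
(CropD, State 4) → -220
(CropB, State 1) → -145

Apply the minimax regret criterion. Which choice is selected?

CropC

Column bests: State 1=-145, State 2=-95, State 3=-120, State 4=-95.
CropB regrets: 0, 100, 50, 0 → max 100
CropF regrets: 25, 50, 100, 125 → max 125
CropA regrets: 50, 50, 0, 125 → max 125
CropD regrets: 50, 75, 75, 125 → max 125
CropC regrets: 25, 25, 75, 0 → max 75
CropE regrets: 75, 125, 75, 0 → max 125
CropH regrets: 25, 0, 100, 0 → max 100
Smallest max regret = 75 → CropC.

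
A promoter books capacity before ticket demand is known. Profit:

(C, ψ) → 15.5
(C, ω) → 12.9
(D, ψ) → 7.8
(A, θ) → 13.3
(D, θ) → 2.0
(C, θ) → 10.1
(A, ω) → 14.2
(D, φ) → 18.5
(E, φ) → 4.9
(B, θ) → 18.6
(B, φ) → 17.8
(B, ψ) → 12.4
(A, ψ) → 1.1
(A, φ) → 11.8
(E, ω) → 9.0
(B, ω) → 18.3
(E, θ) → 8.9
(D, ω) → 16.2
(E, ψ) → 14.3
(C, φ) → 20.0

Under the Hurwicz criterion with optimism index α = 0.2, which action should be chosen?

A: 0.2·14.2 + 0.8·1.1 = 3.72
B: 0.2·18.6 + 0.8·12.4 = 13.64
C: 0.2·20.0 + 0.8·10.1 = 12.08
D: 0.2·18.5 + 0.8·2.0 = 5.3
E: 0.2·14.3 + 0.8·4.9 = 6.78
Highest Hurwicz score = 13.64 → B.

B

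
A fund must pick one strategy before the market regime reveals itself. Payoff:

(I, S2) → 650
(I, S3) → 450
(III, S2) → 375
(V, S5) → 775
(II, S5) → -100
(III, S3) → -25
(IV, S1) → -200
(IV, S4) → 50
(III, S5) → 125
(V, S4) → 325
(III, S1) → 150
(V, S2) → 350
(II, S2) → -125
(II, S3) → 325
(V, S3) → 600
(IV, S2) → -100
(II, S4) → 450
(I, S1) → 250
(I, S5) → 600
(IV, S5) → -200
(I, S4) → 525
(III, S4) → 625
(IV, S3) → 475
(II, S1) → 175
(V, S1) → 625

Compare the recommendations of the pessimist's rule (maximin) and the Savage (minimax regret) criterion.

Row minima: I=250, II=-125, III=-25, IV=-200, V=325
Best worst-case = 325 → V.
Column bests: S1=625, S2=650, S3=600, S4=625, S5=775.
I regrets: 375, 0, 150, 100, 175 → max 375
II regrets: 450, 775, 275, 175, 875 → max 875
III regrets: 475, 275, 625, 0, 650 → max 650
IV regrets: 825, 750, 125, 575, 975 → max 975
V regrets: 0, 300, 0, 300, 0 → max 300
Smallest max regret = 300 → V.

maximin → V; minimax regret → V (agree)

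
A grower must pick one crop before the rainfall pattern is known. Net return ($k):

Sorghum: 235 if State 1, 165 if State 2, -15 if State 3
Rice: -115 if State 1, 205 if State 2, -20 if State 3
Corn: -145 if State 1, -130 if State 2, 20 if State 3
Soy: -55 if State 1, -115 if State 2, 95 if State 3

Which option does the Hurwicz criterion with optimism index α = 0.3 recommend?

Sorghum

Sorghum: 0.3·235 + 0.7·(-15) = 60
Rice: 0.3·205 + 0.7·(-115) = -19
Corn: 0.3·20 + 0.7·(-145) = -95.5
Soy: 0.3·95 + 0.7·(-115) = -52
Highest Hurwicz score = 60 → Sorghum.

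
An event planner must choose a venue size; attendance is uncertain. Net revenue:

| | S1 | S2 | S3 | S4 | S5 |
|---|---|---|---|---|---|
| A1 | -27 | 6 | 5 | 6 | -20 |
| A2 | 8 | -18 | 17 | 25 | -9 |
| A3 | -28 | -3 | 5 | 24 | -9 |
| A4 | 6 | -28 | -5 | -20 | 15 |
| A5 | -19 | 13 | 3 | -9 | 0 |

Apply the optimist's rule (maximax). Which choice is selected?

A2

Row maxima: A1=6, A2=25, A3=24, A4=15, A5=13
Best best-case = 25 → A2.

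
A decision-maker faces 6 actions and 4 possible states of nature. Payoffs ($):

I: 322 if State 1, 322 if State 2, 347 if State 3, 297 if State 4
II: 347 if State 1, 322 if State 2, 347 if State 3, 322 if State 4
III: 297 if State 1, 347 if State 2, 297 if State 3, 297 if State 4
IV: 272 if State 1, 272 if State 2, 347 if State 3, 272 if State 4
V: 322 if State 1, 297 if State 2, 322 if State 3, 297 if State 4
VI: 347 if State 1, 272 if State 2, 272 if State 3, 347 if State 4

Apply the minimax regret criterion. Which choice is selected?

Column bests: State 1=347, State 2=347, State 3=347, State 4=347.
I regrets: 25, 25, 0, 50 → max 50
II regrets: 0, 25, 0, 25 → max 25
III regrets: 50, 0, 50, 50 → max 50
IV regrets: 75, 75, 0, 75 → max 75
V regrets: 25, 50, 25, 50 → max 50
VI regrets: 0, 75, 75, 0 → max 75
Smallest max regret = 25 → II.

II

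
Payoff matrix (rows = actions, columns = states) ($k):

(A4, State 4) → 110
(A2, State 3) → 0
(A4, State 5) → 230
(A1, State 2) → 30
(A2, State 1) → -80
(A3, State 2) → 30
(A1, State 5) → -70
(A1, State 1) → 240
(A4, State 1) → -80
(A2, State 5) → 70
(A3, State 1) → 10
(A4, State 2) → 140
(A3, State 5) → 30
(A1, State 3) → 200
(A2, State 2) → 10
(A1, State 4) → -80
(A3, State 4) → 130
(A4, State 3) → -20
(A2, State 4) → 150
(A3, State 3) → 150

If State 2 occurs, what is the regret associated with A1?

Best payoff under State 2 is 140.
Regret = 140 − 30 = 110.

110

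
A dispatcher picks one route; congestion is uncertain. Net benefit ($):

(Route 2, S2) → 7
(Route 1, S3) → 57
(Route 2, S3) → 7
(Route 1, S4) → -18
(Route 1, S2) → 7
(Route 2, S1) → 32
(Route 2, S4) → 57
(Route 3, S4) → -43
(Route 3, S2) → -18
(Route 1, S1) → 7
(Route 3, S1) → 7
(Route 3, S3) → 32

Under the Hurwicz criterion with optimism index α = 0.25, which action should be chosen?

Route 2

Route 1: 0.25·57 + 0.75·(-18) = 0.75
Route 2: 0.25·57 + 0.75·7 = 19.5
Route 3: 0.25·32 + 0.75·(-43) = -24.25
Highest Hurwicz score = 19.5 → Route 2.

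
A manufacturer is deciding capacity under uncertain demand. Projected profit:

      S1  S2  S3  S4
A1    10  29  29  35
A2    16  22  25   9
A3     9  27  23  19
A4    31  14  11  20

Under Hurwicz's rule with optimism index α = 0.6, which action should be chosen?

A1

A1: 0.6·35 + 0.4·10 = 25
A2: 0.6·25 + 0.4·9 = 18.6
A3: 0.6·27 + 0.4·9 = 19.8
A4: 0.6·31 + 0.4·11 = 23
Highest Hurwicz score = 25 → A1.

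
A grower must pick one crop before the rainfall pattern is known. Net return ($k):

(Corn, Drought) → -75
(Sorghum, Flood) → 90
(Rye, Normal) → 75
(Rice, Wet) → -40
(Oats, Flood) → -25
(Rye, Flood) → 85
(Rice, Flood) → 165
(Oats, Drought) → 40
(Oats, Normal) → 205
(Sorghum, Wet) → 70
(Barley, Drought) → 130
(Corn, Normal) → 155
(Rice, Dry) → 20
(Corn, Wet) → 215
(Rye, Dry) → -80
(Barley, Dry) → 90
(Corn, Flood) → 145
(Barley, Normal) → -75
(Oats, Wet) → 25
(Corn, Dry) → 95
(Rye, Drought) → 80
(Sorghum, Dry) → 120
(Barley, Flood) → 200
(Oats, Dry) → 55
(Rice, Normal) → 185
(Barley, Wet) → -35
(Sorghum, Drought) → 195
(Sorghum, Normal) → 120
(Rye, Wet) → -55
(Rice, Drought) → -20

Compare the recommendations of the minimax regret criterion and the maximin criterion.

Column bests: Drought=195, Dry=120, Normal=205, Wet=215, Flood=200.
Oats regrets: 155, 65, 0, 190, 225 → max 225
Sorghum regrets: 0, 0, 85, 145, 110 → max 145
Corn regrets: 270, 25, 50, 0, 55 → max 270
Barley regrets: 65, 30, 280, 250, 0 → max 280
Rice regrets: 215, 100, 20, 255, 35 → max 255
Rye regrets: 115, 200, 130, 270, 115 → max 270
Smallest max regret = 145 → Sorghum.
Row minima: Oats=-25, Sorghum=70, Corn=-75, Barley=-75, Rice=-40, Rye=-80
Best worst-case = 70 → Sorghum.

minimax regret → Sorghum; maximin → Sorghum (agree)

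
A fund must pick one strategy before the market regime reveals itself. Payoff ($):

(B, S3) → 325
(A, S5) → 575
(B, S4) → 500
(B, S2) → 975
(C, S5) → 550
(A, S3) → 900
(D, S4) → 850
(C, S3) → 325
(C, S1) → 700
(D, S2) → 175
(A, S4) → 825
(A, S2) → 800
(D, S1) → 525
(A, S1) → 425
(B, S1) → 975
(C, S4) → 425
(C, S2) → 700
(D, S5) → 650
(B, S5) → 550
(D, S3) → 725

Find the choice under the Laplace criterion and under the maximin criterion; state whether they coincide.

laplace → A; maximin → A (agree)

Row averages: A=705, B=665, C=540, D=585
Highest average = 705 → A.
Row minima: A=425, B=325, C=325, D=175
Best worst-case = 425 → A.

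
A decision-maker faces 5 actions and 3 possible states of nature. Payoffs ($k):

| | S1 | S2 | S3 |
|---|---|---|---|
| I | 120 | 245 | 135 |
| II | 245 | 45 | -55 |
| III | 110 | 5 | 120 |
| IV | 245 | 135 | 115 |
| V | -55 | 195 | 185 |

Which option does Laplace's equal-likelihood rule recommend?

I

Row averages: I=500/3, II=235/3, III=235/3, IV=165, V=325/3
Highest average = 500/3 → I.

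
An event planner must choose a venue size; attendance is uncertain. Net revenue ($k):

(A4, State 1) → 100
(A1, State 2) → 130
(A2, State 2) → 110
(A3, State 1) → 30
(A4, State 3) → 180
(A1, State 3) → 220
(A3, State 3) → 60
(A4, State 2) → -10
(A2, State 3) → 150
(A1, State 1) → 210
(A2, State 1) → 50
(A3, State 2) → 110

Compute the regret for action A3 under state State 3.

160

Best payoff under State 3 is 220.
Regret = 220 − 60 = 160.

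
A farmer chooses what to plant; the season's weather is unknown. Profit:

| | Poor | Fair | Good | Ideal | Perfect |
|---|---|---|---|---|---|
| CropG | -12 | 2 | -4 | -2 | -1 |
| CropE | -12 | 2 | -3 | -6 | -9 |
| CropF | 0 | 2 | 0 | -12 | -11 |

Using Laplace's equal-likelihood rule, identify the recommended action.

CropG

Row averages: CropG=-3.4, CropE=-5.6, CropF=-4.2
Highest average = -3.4 → CropG.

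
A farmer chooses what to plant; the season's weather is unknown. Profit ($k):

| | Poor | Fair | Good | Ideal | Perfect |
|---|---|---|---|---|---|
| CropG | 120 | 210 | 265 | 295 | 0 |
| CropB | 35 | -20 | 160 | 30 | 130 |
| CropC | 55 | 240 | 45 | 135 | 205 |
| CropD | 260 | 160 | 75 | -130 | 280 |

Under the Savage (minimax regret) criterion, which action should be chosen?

CropC

Column bests: Poor=260, Fair=240, Good=265, Ideal=295, Perfect=280.
CropG regrets: 140, 30, 0, 0, 280 → max 280
CropB regrets: 225, 260, 105, 265, 150 → max 265
CropC regrets: 205, 0, 220, 160, 75 → max 220
CropD regrets: 0, 80, 190, 425, 0 → max 425
Smallest max regret = 220 → CropC.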